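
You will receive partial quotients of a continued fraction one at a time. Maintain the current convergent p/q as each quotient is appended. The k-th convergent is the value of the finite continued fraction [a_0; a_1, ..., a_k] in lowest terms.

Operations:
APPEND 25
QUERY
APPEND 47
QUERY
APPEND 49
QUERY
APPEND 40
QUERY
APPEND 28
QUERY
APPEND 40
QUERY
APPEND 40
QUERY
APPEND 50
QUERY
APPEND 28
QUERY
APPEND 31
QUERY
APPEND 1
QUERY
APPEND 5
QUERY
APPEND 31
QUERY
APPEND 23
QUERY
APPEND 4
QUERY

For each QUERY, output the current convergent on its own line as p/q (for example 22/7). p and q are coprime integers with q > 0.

25/1
1176/47
57649/2304
2307136/92207
64657457/2584100
2588605416/103456207
103608874097/4140832380
5183032310266/207145075207
145228513561545/5804202938176
4507266952718161/180137436158663
4652495466279706/185941639096839
27769744284116691/1109845631642858
865514568273897127/34591156220025437
19934604814583750612/796706438692227909
80603933826608899575/3221416910988937073

APPEND 25: p_0 = 25·1 + 0 = 25, q_0 = 25·0 + 1 = 1 → 25/1
APPEND 47: p_1 = 47·25 + 1 = 1176, q_1 = 47·1 + 0 = 47 → 1176/47
APPEND 49: p_2 = 49·1176 + 25 = 57649, q_2 = 49·47 + 1 = 2304 → 57649/2304
APPEND 40: p_3 = 40·57649 + 1176 = 2307136, q_3 = 40·2304 + 47 = 92207 → 2307136/92207
APPEND 28: p_4 = 28·2307136 + 57649 = 64657457, q_4 = 28·92207 + 2304 = 2584100 → 64657457/2584100
APPEND 40: p_5 = 40·64657457 + 2307136 = 2588605416, q_5 = 40·2584100 + 92207 = 103456207 → 2588605416/103456207
APPEND 40: p_6 = 40·2588605416 + 64657457 = 103608874097, q_6 = 40·103456207 + 2584100 = 4140832380 → 103608874097/4140832380
APPEND 50: p_7 = 50·103608874097 + 2588605416 = 5183032310266, q_7 = 50·4140832380 + 103456207 = 207145075207 → 5183032310266/207145075207
APPEND 28: p_8 = 28·5183032310266 + 103608874097 = 145228513561545, q_8 = 28·207145075207 + 4140832380 = 5804202938176 → 145228513561545/5804202938176
APPEND 31: p_9 = 31·145228513561545 + 5183032310266 = 4507266952718161, q_9 = 31·5804202938176 + 207145075207 = 180137436158663 → 4507266952718161/180137436158663
APPEND 1: p_10 = 1·4507266952718161 + 145228513561545 = 4652495466279706, q_10 = 1·180137436158663 + 5804202938176 = 185941639096839 → 4652495466279706/185941639096839
APPEND 5: p_11 = 5·4652495466279706 + 4507266952718161 = 27769744284116691, q_11 = 5·185941639096839 + 180137436158663 = 1109845631642858 → 27769744284116691/1109845631642858
APPEND 31: p_12 = 31·27769744284116691 + 4652495466279706 = 865514568273897127, q_12 = 31·1109845631642858 + 185941639096839 = 34591156220025437 → 865514568273897127/34591156220025437
APPEND 23: p_13 = 23·865514568273897127 + 27769744284116691 = 19934604814583750612, q_13 = 23·34591156220025437 + 1109845631642858 = 796706438692227909 → 19934604814583750612/796706438692227909
APPEND 4: p_14 = 4·19934604814583750612 + 865514568273897127 = 80603933826608899575, q_14 = 4·796706438692227909 + 34591156220025437 = 3221416910988937073 → 80603933826608899575/3221416910988937073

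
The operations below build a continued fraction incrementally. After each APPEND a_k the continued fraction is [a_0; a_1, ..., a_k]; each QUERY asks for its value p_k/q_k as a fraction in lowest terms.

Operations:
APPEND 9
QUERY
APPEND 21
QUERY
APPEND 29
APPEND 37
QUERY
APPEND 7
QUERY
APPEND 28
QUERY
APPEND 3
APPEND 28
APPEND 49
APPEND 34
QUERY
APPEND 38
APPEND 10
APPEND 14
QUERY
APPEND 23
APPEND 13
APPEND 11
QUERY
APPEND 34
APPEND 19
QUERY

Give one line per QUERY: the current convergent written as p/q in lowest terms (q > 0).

9/1
190/21
204393/22591
1436270/158747
40419953/4467507
5798516247241/640894162449
31173661653335426/3445539673237815
103908452906424702982/11484717478979343261
67407005003841910016921/7450312144195202376700

APPEND 9: p_0 = 9·1 + 0 = 9, q_0 = 9·0 + 1 = 1 → 9/1
APPEND 21: p_1 = 21·9 + 1 = 190, q_1 = 21·1 + 0 = 21 → 190/21
APPEND 29: p_2 = 29·190 + 9 = 5519, q_2 = 29·21 + 1 = 610 → 5519/610
APPEND 37: p_3 = 37·5519 + 190 = 204393, q_3 = 37·610 + 21 = 22591 → 204393/22591
APPEND 7: p_4 = 7·204393 + 5519 = 1436270, q_4 = 7·22591 + 610 = 158747 → 1436270/158747
APPEND 28: p_5 = 28·1436270 + 204393 = 40419953, q_5 = 28·158747 + 22591 = 4467507 → 40419953/4467507
APPEND 3: p_6 = 3·40419953 + 1436270 = 122696129, q_6 = 3·4467507 + 158747 = 13561268 → 122696129/13561268
APPEND 28: p_7 = 28·122696129 + 40419953 = 3475911565, q_7 = 28·13561268 + 4467507 = 384183011 → 3475911565/384183011
APPEND 49: p_8 = 49·3475911565 + 122696129 = 170442362814, q_8 = 49·384183011 + 13561268 = 18838528807 → 170442362814/18838528807
APPEND 34: p_9 = 34·170442362814 + 3475911565 = 5798516247241, q_9 = 34·18838528807 + 384183011 = 640894162449 → 5798516247241/640894162449
APPEND 38: p_10 = 38·5798516247241 + 170442362814 = 220514059757972, q_10 = 38·640894162449 + 18838528807 = 24372816701869 → 220514059757972/24372816701869
APPEND 10: p_11 = 10·220514059757972 + 5798516247241 = 2210939113826961, q_11 = 10·24372816701869 + 640894162449 = 244369061181139 → 2210939113826961/244369061181139
APPEND 14: p_12 = 14·2210939113826961 + 220514059757972 = 31173661653335426, q_12 = 14·244369061181139 + 24372816701869 = 3445539673237815 → 31173661653335426/3445539673237815
APPEND 23: p_13 = 23·31173661653335426 + 2210939113826961 = 719205157140541759, q_13 = 23·3445539673237815 + 244369061181139 = 79491781545650884 → 719205157140541759/79491781545650884
APPEND 13: p_14 = 13·719205157140541759 + 31173661653335426 = 9380840704480378293, q_14 = 13·79491781545650884 + 3445539673237815 = 1036838699766699307 → 9380840704480378293/1036838699766699307
APPEND 11: p_15 = 11·9380840704480378293 + 719205157140541759 = 103908452906424702982, q_15 = 11·1036838699766699307 + 79491781545650884 = 11484717478979343261 → 103908452906424702982/11484717478979343261
APPEND 34: p_16 = 34·103908452906424702982 + 9380840704480378293 = 3542268239522920279681, q_16 = 34·11484717478979343261 + 1036838699766699307 = 391517232985064370181 → 3542268239522920279681/391517232985064370181
APPEND 19: p_17 = 19·3542268239522920279681 + 103908452906424702982 = 67407005003841910016921, q_17 = 19·391517232985064370181 + 11484717478979343261 = 7450312144195202376700 → 67407005003841910016921/7450312144195202376700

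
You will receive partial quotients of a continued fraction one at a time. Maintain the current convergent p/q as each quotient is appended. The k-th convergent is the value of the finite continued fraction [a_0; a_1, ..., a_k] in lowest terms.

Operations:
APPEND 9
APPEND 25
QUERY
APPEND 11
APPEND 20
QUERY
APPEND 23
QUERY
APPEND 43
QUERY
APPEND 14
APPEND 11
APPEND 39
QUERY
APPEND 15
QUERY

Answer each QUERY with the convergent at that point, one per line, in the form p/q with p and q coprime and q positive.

APPEND 9: p_0 = 9·1 + 0 = 9, q_0 = 9·0 + 1 = 1 → 9/1
APPEND 25: p_1 = 25·9 + 1 = 226, q_1 = 25·1 + 0 = 25 → 226/25
APPEND 11: p_2 = 11·226 + 9 = 2495, q_2 = 11·25 + 1 = 276 → 2495/276
APPEND 20: p_3 = 20·2495 + 226 = 50126, q_3 = 20·276 + 25 = 5545 → 50126/5545
APPEND 23: p_4 = 23·50126 + 2495 = 1155393, q_4 = 23·5545 + 276 = 127811 → 1155393/127811
APPEND 43: p_5 = 43·1155393 + 50126 = 49732025, q_5 = 43·127811 + 5545 = 5501418 → 49732025/5501418
APPEND 14: p_6 = 14·49732025 + 1155393 = 697403743, q_6 = 14·5501418 + 127811 = 77147663 → 697403743/77147663
APPEND 11: p_7 = 11·697403743 + 49732025 = 7721173198, q_7 = 11·77147663 + 5501418 = 854125711 → 7721173198/854125711
APPEND 39: p_8 = 39·7721173198 + 697403743 = 301823158465, q_8 = 39·854125711 + 77147663 = 33388050392 → 301823158465/33388050392
APPEND 15: p_9 = 15·301823158465 + 7721173198 = 4535068550173, q_9 = 15·33388050392 + 854125711 = 501674881591 → 4535068550173/501674881591

226/25
50126/5545
1155393/127811
49732025/5501418
301823158465/33388050392
4535068550173/501674881591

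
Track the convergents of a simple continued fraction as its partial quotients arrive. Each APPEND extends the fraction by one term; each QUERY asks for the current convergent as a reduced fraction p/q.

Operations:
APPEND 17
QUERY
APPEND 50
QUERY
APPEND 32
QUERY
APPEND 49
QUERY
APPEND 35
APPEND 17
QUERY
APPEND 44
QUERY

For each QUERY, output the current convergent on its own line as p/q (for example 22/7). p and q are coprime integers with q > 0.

APPEND 17: p_0 = 17·1 + 0 = 17, q_0 = 17·0 + 1 = 1 → 17/1
APPEND 50: p_1 = 50·17 + 1 = 851, q_1 = 50·1 + 0 = 50 → 851/50
APPEND 32: p_2 = 32·851 + 17 = 27249, q_2 = 32·50 + 1 = 1601 → 27249/1601
APPEND 49: p_3 = 49·27249 + 851 = 1336052, q_3 = 49·1601 + 50 = 78499 → 1336052/78499
APPEND 35: p_4 = 35·1336052 + 27249 = 46789069, q_4 = 35·78499 + 1601 = 2749066 → 46789069/2749066
APPEND 17: p_5 = 17·46789069 + 1336052 = 796750225, q_5 = 17·2749066 + 78499 = 46812621 → 796750225/46812621
APPEND 44: p_6 = 44·796750225 + 46789069 = 35103798969, q_6 = 44·46812621 + 2749066 = 2062504390 → 35103798969/2062504390

17/1
851/50
27249/1601
1336052/78499
796750225/46812621
35103798969/2062504390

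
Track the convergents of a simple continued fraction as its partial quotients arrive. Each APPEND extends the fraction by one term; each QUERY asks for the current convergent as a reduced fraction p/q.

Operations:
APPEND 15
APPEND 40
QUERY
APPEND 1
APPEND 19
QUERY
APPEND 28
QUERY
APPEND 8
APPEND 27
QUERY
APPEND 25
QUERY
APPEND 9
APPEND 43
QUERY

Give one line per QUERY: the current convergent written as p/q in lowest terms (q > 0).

APPEND 15: p_0 = 15·1 + 0 = 15, q_0 = 15·0 + 1 = 1 → 15/1
APPEND 40: p_1 = 40·15 + 1 = 601, q_1 = 40·1 + 0 = 40 → 601/40
APPEND 1: p_2 = 1·601 + 15 = 616, q_2 = 1·40 + 1 = 41 → 616/41
APPEND 19: p_3 = 19·616 + 601 = 12305, q_3 = 19·41 + 40 = 819 → 12305/819
APPEND 28: p_4 = 28·12305 + 616 = 345156, q_4 = 28·819 + 41 = 22973 → 345156/22973
APPEND 8: p_5 = 8·345156 + 12305 = 2773553, q_5 = 8·22973 + 819 = 184603 → 2773553/184603
APPEND 27: p_6 = 27·2773553 + 345156 = 75231087, q_6 = 27·184603 + 22973 = 5007254 → 75231087/5007254
APPEND 25: p_7 = 25·75231087 + 2773553 = 1883550728, q_7 = 25·5007254 + 184603 = 125365953 → 1883550728/125365953
APPEND 9: p_8 = 9·1883550728 + 75231087 = 17027187639, q_8 = 9·125365953 + 5007254 = 1133300831 → 17027187639/1133300831
APPEND 43: p_9 = 43·17027187639 + 1883550728 = 734052619205, q_9 = 43·1133300831 + 125365953 = 48857301686 → 734052619205/48857301686

601/40
12305/819
345156/22973
75231087/5007254
1883550728/125365953
734052619205/48857301686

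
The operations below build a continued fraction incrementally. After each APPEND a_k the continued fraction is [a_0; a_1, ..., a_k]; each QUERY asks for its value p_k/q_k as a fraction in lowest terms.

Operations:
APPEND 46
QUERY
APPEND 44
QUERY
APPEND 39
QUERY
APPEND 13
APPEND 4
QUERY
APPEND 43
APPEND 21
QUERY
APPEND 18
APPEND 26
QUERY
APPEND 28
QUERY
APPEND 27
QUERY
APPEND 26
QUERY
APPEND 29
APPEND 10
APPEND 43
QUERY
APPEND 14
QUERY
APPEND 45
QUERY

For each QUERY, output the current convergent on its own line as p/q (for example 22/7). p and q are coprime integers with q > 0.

46/1
2025/44
79021/1717
4196213/91177
3814991810/82893673
1793949286772/38979650013
50299431348653/1092926229454
1359878595700403/29547987845271
35407142919559131/769340610206500
444662494171857494695/9661805115971234801
6235591995781553636881/135489445221045831424
281046302304341771154340/6106686840063033648881

APPEND 46: p_0 = 46·1 + 0 = 46, q_0 = 46·0 + 1 = 1 → 46/1
APPEND 44: p_1 = 44·46 + 1 = 2025, q_1 = 44·1 + 0 = 44 → 2025/44
APPEND 39: p_2 = 39·2025 + 46 = 79021, q_2 = 39·44 + 1 = 1717 → 79021/1717
APPEND 13: p_3 = 13·79021 + 2025 = 1029298, q_3 = 13·1717 + 44 = 22365 → 1029298/22365
APPEND 4: p_4 = 4·1029298 + 79021 = 4196213, q_4 = 4·22365 + 1717 = 91177 → 4196213/91177
APPEND 43: p_5 = 43·4196213 + 1029298 = 181466457, q_5 = 43·91177 + 22365 = 3942976 → 181466457/3942976
APPEND 21: p_6 = 21·181466457 + 4196213 = 3814991810, q_6 = 21·3942976 + 91177 = 82893673 → 3814991810/82893673
APPEND 18: p_7 = 18·3814991810 + 181466457 = 68851319037, q_7 = 18·82893673 + 3942976 = 1496029090 → 68851319037/1496029090
APPEND 26: p_8 = 26·68851319037 + 3814991810 = 1793949286772, q_8 = 26·1496029090 + 82893673 = 38979650013 → 1793949286772/38979650013
APPEND 28: p_9 = 28·1793949286772 + 68851319037 = 50299431348653, q_9 = 28·38979650013 + 1496029090 = 1092926229454 → 50299431348653/1092926229454
APPEND 27: p_10 = 27·50299431348653 + 1793949286772 = 1359878595700403, q_10 = 27·1092926229454 + 38979650013 = 29547987845271 → 1359878595700403/29547987845271
APPEND 26: p_11 = 26·1359878595700403 + 50299431348653 = 35407142919559131, q_11 = 26·29547987845271 + 1092926229454 = 769340610206500 → 35407142919559131/769340610206500
APPEND 29: p_12 = 29·35407142919559131 + 1359878595700403 = 1028167023262915202, q_12 = 29·769340610206500 + 29547987845271 = 22340425683833771 → 1028167023262915202/22340425683833771
APPEND 10: p_13 = 10·1028167023262915202 + 35407142919559131 = 10317077375548711151, q_13 = 10·22340425683833771 + 769340610206500 = 224173597448544210 → 10317077375548711151/224173597448544210
APPEND 43: p_14 = 43·10317077375548711151 + 1028167023262915202 = 444662494171857494695, q_14 = 43·224173597448544210 + 22340425683833771 = 9661805115971234801 → 444662494171857494695/9661805115971234801
APPEND 14: p_15 = 14·444662494171857494695 + 10317077375548711151 = 6235591995781553636881, q_15 = 14·9661805115971234801 + 224173597448544210 = 135489445221045831424 → 6235591995781553636881/135489445221045831424
APPEND 45: p_16 = 45·6235591995781553636881 + 444662494171857494695 = 281046302304341771154340, q_16 = 45·135489445221045831424 + 9661805115971234801 = 6106686840063033648881 → 281046302304341771154340/6106686840063033648881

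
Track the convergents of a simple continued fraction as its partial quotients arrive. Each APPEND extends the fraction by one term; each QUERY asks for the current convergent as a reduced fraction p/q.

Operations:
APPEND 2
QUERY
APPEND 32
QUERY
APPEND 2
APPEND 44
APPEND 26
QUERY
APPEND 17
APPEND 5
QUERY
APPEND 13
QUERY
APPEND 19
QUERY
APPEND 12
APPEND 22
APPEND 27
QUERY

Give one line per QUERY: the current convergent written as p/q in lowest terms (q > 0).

APPEND 2: p_0 = 2·1 + 0 = 2, q_0 = 2·0 + 1 = 1 → 2/1
APPEND 32: p_1 = 32·2 + 1 = 65, q_1 = 32·1 + 0 = 32 → 65/32
APPEND 2: p_2 = 2·65 + 2 = 132, q_2 = 2·32 + 1 = 65 → 132/65
APPEND 44: p_3 = 44·132 + 65 = 5873, q_3 = 44·65 + 32 = 2892 → 5873/2892
APPEND 26: p_4 = 26·5873 + 132 = 152830, q_4 = 26·2892 + 65 = 75257 → 152830/75257
APPEND 17: p_5 = 17·152830 + 5873 = 2603983, q_5 = 17·75257 + 2892 = 1282261 → 2603983/1282261
APPEND 5: p_6 = 5·2603983 + 152830 = 13172745, q_6 = 5·1282261 + 75257 = 6486562 → 13172745/6486562
APPEND 13: p_7 = 13·13172745 + 2603983 = 173849668, q_7 = 13·6486562 + 1282261 = 85607567 → 173849668/85607567
APPEND 19: p_8 = 19·173849668 + 13172745 = 3316316437, q_8 = 19·85607567 + 6486562 = 1633030335 → 3316316437/1633030335
APPEND 12: p_9 = 12·3316316437 + 173849668 = 39969646912, q_9 = 12·1633030335 + 85607567 = 19681971587 → 39969646912/19681971587
APPEND 22: p_10 = 22·39969646912 + 3316316437 = 882648548501, q_10 = 22·19681971587 + 1633030335 = 434636405249 → 882648548501/434636405249
APPEND 27: p_11 = 27·882648548501 + 39969646912 = 23871480456439, q_11 = 27·434636405249 + 19681971587 = 11754864913310 → 23871480456439/11754864913310

2/1
65/32
152830/75257
13172745/6486562
173849668/85607567
3316316437/1633030335
23871480456439/11754864913310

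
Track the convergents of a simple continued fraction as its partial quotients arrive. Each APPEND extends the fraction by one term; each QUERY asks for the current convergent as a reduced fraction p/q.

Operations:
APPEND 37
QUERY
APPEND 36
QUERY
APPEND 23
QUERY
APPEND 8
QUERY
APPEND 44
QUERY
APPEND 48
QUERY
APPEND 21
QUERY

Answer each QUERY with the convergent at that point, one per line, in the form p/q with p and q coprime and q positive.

APPEND 37: p_0 = 37·1 + 0 = 37, q_0 = 37·0 + 1 = 1 → 37/1
APPEND 36: p_1 = 36·37 + 1 = 1333, q_1 = 36·1 + 0 = 36 → 1333/36
APPEND 23: p_2 = 23·1333 + 37 = 30696, q_2 = 23·36 + 1 = 829 → 30696/829
APPEND 8: p_3 = 8·30696 + 1333 = 246901, q_3 = 8·829 + 36 = 6668 → 246901/6668
APPEND 44: p_4 = 44·246901 + 30696 = 10894340, q_4 = 44·6668 + 829 = 294221 → 10894340/294221
APPEND 48: p_5 = 48·10894340 + 246901 = 523175221, q_5 = 48·294221 + 6668 = 14129276 → 523175221/14129276
APPEND 21: p_6 = 21·523175221 + 10894340 = 10997573981, q_6 = 21·14129276 + 294221 = 297009017 → 10997573981/297009017

37/1
1333/36
30696/829
246901/6668
10894340/294221
523175221/14129276
10997573981/297009017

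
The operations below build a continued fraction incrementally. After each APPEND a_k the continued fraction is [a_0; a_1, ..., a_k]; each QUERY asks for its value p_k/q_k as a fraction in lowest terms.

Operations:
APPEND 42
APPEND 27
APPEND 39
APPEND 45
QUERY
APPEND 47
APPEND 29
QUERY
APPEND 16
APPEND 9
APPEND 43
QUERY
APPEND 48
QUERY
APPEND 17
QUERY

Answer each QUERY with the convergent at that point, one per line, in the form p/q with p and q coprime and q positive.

APPEND 42: p_0 = 42·1 + 0 = 42, q_0 = 42·0 + 1 = 1 → 42/1
APPEND 27: p_1 = 27·42 + 1 = 1135, q_1 = 27·1 + 0 = 27 → 1135/27
APPEND 39: p_2 = 39·1135 + 42 = 44307, q_2 = 39·27 + 1 = 1054 → 44307/1054
APPEND 45: p_3 = 45·44307 + 1135 = 1994950, q_3 = 45·1054 + 27 = 47457 → 1994950/47457
APPEND 47: p_4 = 47·1994950 + 44307 = 93806957, q_4 = 47·47457 + 1054 = 2231533 → 93806957/2231533
APPEND 29: p_5 = 29·93806957 + 1994950 = 2722396703, q_5 = 29·2231533 + 47457 = 64761914 → 2722396703/64761914
APPEND 16: p_6 = 16·2722396703 + 93806957 = 43652154205, q_6 = 16·64761914 + 2231533 = 1038422157 → 43652154205/1038422157
APPEND 9: p_7 = 9·43652154205 + 2722396703 = 395591784548, q_7 = 9·1038422157 + 64761914 = 9410561327 → 395591784548/9410561327
APPEND 43: p_8 = 43·395591784548 + 43652154205 = 17054098889769, q_8 = 43·9410561327 + 1038422157 = 405692559218 → 17054098889769/405692559218
APPEND 48: p_9 = 48·17054098889769 + 395591784548 = 818992338493460, q_9 = 48·405692559218 + 9410561327 = 19482653403791 → 818992338493460/19482653403791
APPEND 17: p_10 = 17·818992338493460 + 17054098889769 = 13939923853278589, q_10 = 17·19482653403791 + 405692559218 = 331610800423665 → 13939923853278589/331610800423665

1994950/47457
2722396703/64761914
17054098889769/405692559218
818992338493460/19482653403791
13939923853278589/331610800423665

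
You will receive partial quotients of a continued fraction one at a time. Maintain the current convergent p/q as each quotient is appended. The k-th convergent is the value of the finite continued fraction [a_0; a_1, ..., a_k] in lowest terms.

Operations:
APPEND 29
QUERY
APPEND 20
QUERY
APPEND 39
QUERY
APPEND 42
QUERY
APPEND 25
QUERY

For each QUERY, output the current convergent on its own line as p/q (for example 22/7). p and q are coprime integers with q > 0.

APPEND 29: p_0 = 29·1 + 0 = 29, q_0 = 29·0 + 1 = 1 → 29/1
APPEND 20: p_1 = 20·29 + 1 = 581, q_1 = 20·1 + 0 = 20 → 581/20
APPEND 39: p_2 = 39·581 + 29 = 22688, q_2 = 39·20 + 1 = 781 → 22688/781
APPEND 42: p_3 = 42·22688 + 581 = 953477, q_3 = 42·781 + 20 = 32822 → 953477/32822
APPEND 25: p_4 = 25·953477 + 22688 = 23859613, q_4 = 25·32822 + 781 = 821331 → 23859613/821331

29/1
581/20
22688/781
953477/32822
23859613/821331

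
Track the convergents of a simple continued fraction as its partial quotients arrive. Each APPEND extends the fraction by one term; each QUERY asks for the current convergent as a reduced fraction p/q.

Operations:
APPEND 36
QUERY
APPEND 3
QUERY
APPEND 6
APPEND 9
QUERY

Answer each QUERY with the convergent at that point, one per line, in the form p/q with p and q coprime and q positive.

36/1
109/3
6319/174

APPEND 36: p_0 = 36·1 + 0 = 36, q_0 = 36·0 + 1 = 1 → 36/1
APPEND 3: p_1 = 3·36 + 1 = 109, q_1 = 3·1 + 0 = 3 → 109/3
APPEND 6: p_2 = 6·109 + 36 = 690, q_2 = 6·3 + 1 = 19 → 690/19
APPEND 9: p_3 = 9·690 + 109 = 6319, q_3 = 9·19 + 3 = 174 → 6319/174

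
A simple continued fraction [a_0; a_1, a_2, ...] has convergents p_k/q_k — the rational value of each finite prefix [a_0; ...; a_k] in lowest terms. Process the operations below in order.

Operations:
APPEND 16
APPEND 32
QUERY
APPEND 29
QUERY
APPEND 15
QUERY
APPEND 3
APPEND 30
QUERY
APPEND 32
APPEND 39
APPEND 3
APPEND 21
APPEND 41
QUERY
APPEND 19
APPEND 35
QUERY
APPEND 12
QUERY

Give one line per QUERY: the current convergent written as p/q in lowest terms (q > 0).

APPEND 16: p_0 = 16·1 + 0 = 16, q_0 = 16·0 + 1 = 1 → 16/1
APPEND 32: p_1 = 32·16 + 1 = 513, q_1 = 32·1 + 0 = 32 → 513/32
APPEND 29: p_2 = 29·513 + 16 = 14893, q_2 = 29·32 + 1 = 929 → 14893/929
APPEND 15: p_3 = 15·14893 + 513 = 223908, q_3 = 15·929 + 32 = 13967 → 223908/13967
APPEND 3: p_4 = 3·223908 + 14893 = 686617, q_4 = 3·13967 + 929 = 42830 → 686617/42830
APPEND 30: p_5 = 30·686617 + 223908 = 20822418, q_5 = 30·42830 + 13967 = 1298867 → 20822418/1298867
APPEND 32: p_6 = 32·20822418 + 686617 = 667003993, q_6 = 32·1298867 + 42830 = 41606574 → 667003993/41606574
APPEND 39: p_7 = 39·667003993 + 20822418 = 26033978145, q_7 = 39·41606574 + 1298867 = 1623955253 → 26033978145/1623955253
APPEND 3: p_8 = 3·26033978145 + 667003993 = 78768938428, q_8 = 3·1623955253 + 41606574 = 4913472333 → 78768938428/4913472333
APPEND 21: p_9 = 21·78768938428 + 26033978145 = 1680181685133, q_9 = 21·4913472333 + 1623955253 = 104806874246 → 1680181685133/104806874246
APPEND 41: p_10 = 41·1680181685133 + 78768938428 = 68966218028881, q_10 = 41·104806874246 + 4913472333 = 4301995316419 → 68966218028881/4301995316419
APPEND 19: p_11 = 19·68966218028881 + 1680181685133 = 1312038324233872, q_11 = 19·4301995316419 + 104806874246 = 81842717886207 → 1312038324233872/81842717886207
APPEND 35: p_12 = 35·1312038324233872 + 68966218028881 = 45990307566214401, q_12 = 35·81842717886207 + 4301995316419 = 2868797121333664 → 45990307566214401/2868797121333664
APPEND 12: p_13 = 12·45990307566214401 + 1312038324233872 = 553195729118806684, q_13 = 12·2868797121333664 + 81842717886207 = 34507408173890175 → 553195729118806684/34507408173890175

513/32
14893/929
223908/13967
20822418/1298867
68966218028881/4301995316419
45990307566214401/2868797121333664
553195729118806684/34507408173890175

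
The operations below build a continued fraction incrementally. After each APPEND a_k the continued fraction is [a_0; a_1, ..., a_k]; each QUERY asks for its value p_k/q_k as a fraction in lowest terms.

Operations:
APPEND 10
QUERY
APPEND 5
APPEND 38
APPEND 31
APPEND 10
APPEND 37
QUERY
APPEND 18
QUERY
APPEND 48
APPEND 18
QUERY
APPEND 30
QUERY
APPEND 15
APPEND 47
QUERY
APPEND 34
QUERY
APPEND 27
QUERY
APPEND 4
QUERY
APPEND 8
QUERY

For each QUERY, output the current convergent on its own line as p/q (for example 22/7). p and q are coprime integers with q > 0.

APPEND 10: p_0 = 10·1 + 0 = 10, q_0 = 10·0 + 1 = 1 → 10/1
APPEND 5: p_1 = 5·10 + 1 = 51, q_1 = 5·1 + 0 = 5 → 51/5
APPEND 38: p_2 = 38·51 + 10 = 1948, q_2 = 38·5 + 1 = 191 → 1948/191
APPEND 31: p_3 = 31·1948 + 51 = 60439, q_3 = 31·191 + 5 = 5926 → 60439/5926
APPEND 10: p_4 = 10·60439 + 1948 = 606338, q_4 = 10·5926 + 191 = 59451 → 606338/59451
APPEND 37: p_5 = 37·606338 + 60439 = 22494945, q_5 = 37·59451 + 5926 = 2205613 → 22494945/2205613
APPEND 18: p_6 = 18·22494945 + 606338 = 405515348, q_6 = 18·2205613 + 59451 = 39760485 → 405515348/39760485
APPEND 48: p_7 = 48·405515348 + 22494945 = 19487231649, q_7 = 48·39760485 + 2205613 = 1910708893 → 19487231649/1910708893
APPEND 18: p_8 = 18·19487231649 + 405515348 = 351175685030, q_8 = 18·1910708893 + 39760485 = 34432520559 → 351175685030/34432520559
APPEND 30: p_9 = 30·351175685030 + 19487231649 = 10554757782549, q_9 = 30·34432520559 + 1910708893 = 1034886325663 → 10554757782549/1034886325663
APPEND 15: p_10 = 15·10554757782549 + 351175685030 = 158672542423265, q_10 = 15·1034886325663 + 34432520559 = 15557727405504 → 158672542423265/15557727405504
APPEND 47: p_11 = 47·158672542423265 + 10554757782549 = 7468164251676004, q_11 = 47·15557727405504 + 1034886325663 = 732248074384351 → 7468164251676004/732248074384351
APPEND 34: p_12 = 34·7468164251676004 + 158672542423265 = 254076257099407401, q_12 = 34·732248074384351 + 15557727405504 = 24911992256473438 → 254076257099407401/24911992256473438
APPEND 27: p_13 = 27·254076257099407401 + 7468164251676004 = 6867527105935675831, q_13 = 27·24911992256473438 + 732248074384351 = 673356038999167177 → 6867527105935675831/673356038999167177
APPEND 4: p_14 = 4·6867527105935675831 + 254076257099407401 = 27724184680842110725, q_14 = 4·673356038999167177 + 24911992256473438 = 2718336148253142146 → 27724184680842110725/2718336148253142146
APPEND 8: p_15 = 8·27724184680842110725 + 6867527105935675831 = 228661004552672561631, q_15 = 8·2718336148253142146 + 673356038999167177 = 22420045225024304345 → 228661004552672561631/22420045225024304345

10/1
22494945/2205613
405515348/39760485
351175685030/34432520559
10554757782549/1034886325663
7468164251676004/732248074384351
254076257099407401/24911992256473438
6867527105935675831/673356038999167177
27724184680842110725/2718336148253142146
228661004552672561631/22420045225024304345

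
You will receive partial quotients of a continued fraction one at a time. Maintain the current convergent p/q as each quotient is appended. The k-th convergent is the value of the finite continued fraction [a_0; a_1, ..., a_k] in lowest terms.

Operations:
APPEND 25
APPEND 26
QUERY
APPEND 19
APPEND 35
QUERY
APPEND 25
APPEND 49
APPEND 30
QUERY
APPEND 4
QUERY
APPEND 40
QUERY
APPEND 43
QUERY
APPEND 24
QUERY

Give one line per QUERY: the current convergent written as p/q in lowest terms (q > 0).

651/26
434441/17351
16007832579/639331700
64564562288/2578623381
2598590324099/103784266940
111803948498545/4465302101801
2685893354289179/107271034710164

APPEND 25: p_0 = 25·1 + 0 = 25, q_0 = 25·0 + 1 = 1 → 25/1
APPEND 26: p_1 = 26·25 + 1 = 651, q_1 = 26·1 + 0 = 26 → 651/26
APPEND 19: p_2 = 19·651 + 25 = 12394, q_2 = 19·26 + 1 = 495 → 12394/495
APPEND 35: p_3 = 35·12394 + 651 = 434441, q_3 = 35·495 + 26 = 17351 → 434441/17351
APPEND 25: p_4 = 25·434441 + 12394 = 10873419, q_4 = 25·17351 + 495 = 434270 → 10873419/434270
APPEND 49: p_5 = 49·10873419 + 434441 = 533231972, q_5 = 49·434270 + 17351 = 21296581 → 533231972/21296581
APPEND 30: p_6 = 30·533231972 + 10873419 = 16007832579, q_6 = 30·21296581 + 434270 = 639331700 → 16007832579/639331700
APPEND 4: p_7 = 4·16007832579 + 533231972 = 64564562288, q_7 = 4·639331700 + 21296581 = 2578623381 → 64564562288/2578623381
APPEND 40: p_8 = 40·64564562288 + 16007832579 = 2598590324099, q_8 = 40·2578623381 + 639331700 = 103784266940 → 2598590324099/103784266940
APPEND 43: p_9 = 43·2598590324099 + 64564562288 = 111803948498545, q_9 = 43·103784266940 + 2578623381 = 4465302101801 → 111803948498545/4465302101801
APPEND 24: p_10 = 24·111803948498545 + 2598590324099 = 2685893354289179, q_10 = 24·4465302101801 + 103784266940 = 107271034710164 → 2685893354289179/107271034710164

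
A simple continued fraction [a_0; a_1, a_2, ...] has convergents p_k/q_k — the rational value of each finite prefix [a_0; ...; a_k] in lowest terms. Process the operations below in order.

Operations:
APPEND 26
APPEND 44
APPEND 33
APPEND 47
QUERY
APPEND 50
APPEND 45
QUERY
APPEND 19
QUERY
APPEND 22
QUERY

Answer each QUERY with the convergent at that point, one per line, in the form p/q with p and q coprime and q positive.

1778262/68335
4004569257/153887470
76175766794/2927280133
1679871438725/64554050396

APPEND 26: p_0 = 26·1 + 0 = 26, q_0 = 26·0 + 1 = 1 → 26/1
APPEND 44: p_1 = 44·26 + 1 = 1145, q_1 = 44·1 + 0 = 44 → 1145/44
APPEND 33: p_2 = 33·1145 + 26 = 37811, q_2 = 33·44 + 1 = 1453 → 37811/1453
APPEND 47: p_3 = 47·37811 + 1145 = 1778262, q_3 = 47·1453 + 44 = 68335 → 1778262/68335
APPEND 50: p_4 = 50·1778262 + 37811 = 88950911, q_4 = 50·68335 + 1453 = 3418203 → 88950911/3418203
APPEND 45: p_5 = 45·88950911 + 1778262 = 4004569257, q_5 = 45·3418203 + 68335 = 153887470 → 4004569257/153887470
APPEND 19: p_6 = 19·4004569257 + 88950911 = 76175766794, q_6 = 19·153887470 + 3418203 = 2927280133 → 76175766794/2927280133
APPEND 22: p_7 = 22·76175766794 + 4004569257 = 1679871438725, q_7 = 22·2927280133 + 153887470 = 64554050396 → 1679871438725/64554050396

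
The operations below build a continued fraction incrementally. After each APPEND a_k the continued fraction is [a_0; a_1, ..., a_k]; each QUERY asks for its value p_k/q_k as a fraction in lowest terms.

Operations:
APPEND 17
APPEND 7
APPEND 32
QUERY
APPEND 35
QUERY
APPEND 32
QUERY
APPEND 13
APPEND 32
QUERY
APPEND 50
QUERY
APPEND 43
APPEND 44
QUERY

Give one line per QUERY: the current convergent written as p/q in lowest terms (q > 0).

3857/225
135115/7882
4327537/252449
1808906609/105523457
90501723546/5279462569
171399354563374/9998665675225

APPEND 17: p_0 = 17·1 + 0 = 17, q_0 = 17·0 + 1 = 1 → 17/1
APPEND 7: p_1 = 7·17 + 1 = 120, q_1 = 7·1 + 0 = 7 → 120/7
APPEND 32: p_2 = 32·120 + 17 = 3857, q_2 = 32·7 + 1 = 225 → 3857/225
APPEND 35: p_3 = 35·3857 + 120 = 135115, q_3 = 35·225 + 7 = 7882 → 135115/7882
APPEND 32: p_4 = 32·135115 + 3857 = 4327537, q_4 = 32·7882 + 225 = 252449 → 4327537/252449
APPEND 13: p_5 = 13·4327537 + 135115 = 56393096, q_5 = 13·252449 + 7882 = 3289719 → 56393096/3289719
APPEND 32: p_6 = 32·56393096 + 4327537 = 1808906609, q_6 = 32·3289719 + 252449 = 105523457 → 1808906609/105523457
APPEND 50: p_7 = 50·1808906609 + 56393096 = 90501723546, q_7 = 50·105523457 + 3289719 = 5279462569 → 90501723546/5279462569
APPEND 43: p_8 = 43·90501723546 + 1808906609 = 3893383019087, q_8 = 43·5279462569 + 105523457 = 227122413924 → 3893383019087/227122413924
APPEND 44: p_9 = 44·3893383019087 + 90501723546 = 171399354563374, q_9 = 44·227122413924 + 5279462569 = 9998665675225 → 171399354563374/9998665675225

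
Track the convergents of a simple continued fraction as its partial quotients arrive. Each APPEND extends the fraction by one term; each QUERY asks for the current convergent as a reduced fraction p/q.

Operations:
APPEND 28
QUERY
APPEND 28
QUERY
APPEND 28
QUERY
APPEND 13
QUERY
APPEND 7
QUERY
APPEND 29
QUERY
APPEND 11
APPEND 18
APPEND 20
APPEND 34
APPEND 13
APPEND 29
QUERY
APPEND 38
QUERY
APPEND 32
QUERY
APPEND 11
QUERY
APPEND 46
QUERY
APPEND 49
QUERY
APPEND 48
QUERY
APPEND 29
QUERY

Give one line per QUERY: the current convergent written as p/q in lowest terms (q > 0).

28/1
785/28
22008/785
286889/10233
2030231/72416
59163588/2110297
3055390807016479/108982268855541
116209930871245269/4145074306308070
3721773178686865087/132751360070713781
41055714896426761226/1464410035084159661
1892284658414317881483/67495612973942058187
92763003977198002953893/3308749445758245010824
4454516475563918459668347/158887469009369702577739
129273740795330833333335956/4611045350717479619765255

APPEND 28: p_0 = 28·1 + 0 = 28, q_0 = 28·0 + 1 = 1 → 28/1
APPEND 28: p_1 = 28·28 + 1 = 785, q_1 = 28·1 + 0 = 28 → 785/28
APPEND 28: p_2 = 28·785 + 28 = 22008, q_2 = 28·28 + 1 = 785 → 22008/785
APPEND 13: p_3 = 13·22008 + 785 = 286889, q_3 = 13·785 + 28 = 10233 → 286889/10233
APPEND 7: p_4 = 7·286889 + 22008 = 2030231, q_4 = 7·10233 + 785 = 72416 → 2030231/72416
APPEND 29: p_5 = 29·2030231 + 286889 = 59163588, q_5 = 29·72416 + 10233 = 2110297 → 59163588/2110297
APPEND 11: p_6 = 11·59163588 + 2030231 = 652829699, q_6 = 11·2110297 + 72416 = 23285683 → 652829699/23285683
APPEND 18: p_7 = 18·652829699 + 59163588 = 11810098170, q_7 = 18·23285683 + 2110297 = 421252591 → 11810098170/421252591
APPEND 20: p_8 = 20·11810098170 + 652829699 = 236854793099, q_8 = 20·421252591 + 23285683 = 8448337503 → 236854793099/8448337503
APPEND 34: p_9 = 34·236854793099 + 11810098170 = 8064873063536, q_9 = 34·8448337503 + 421252591 = 287664727693 → 8064873063536/287664727693
APPEND 13: p_10 = 13·8064873063536 + 236854793099 = 105080204619067, q_10 = 13·287664727693 + 8448337503 = 3748089797512 → 105080204619067/3748089797512
APPEND 29: p_11 = 29·105080204619067 + 8064873063536 = 3055390807016479, q_11 = 29·3748089797512 + 287664727693 = 108982268855541 → 3055390807016479/108982268855541
APPEND 38: p_12 = 38·3055390807016479 + 105080204619067 = 116209930871245269, q_12 = 38·108982268855541 + 3748089797512 = 4145074306308070 → 116209930871245269/4145074306308070
APPEND 32: p_13 = 32·116209930871245269 + 3055390807016479 = 3721773178686865087, q_13 = 32·4145074306308070 + 108982268855541 = 132751360070713781 → 3721773178686865087/132751360070713781
APPEND 11: p_14 = 11·3721773178686865087 + 116209930871245269 = 41055714896426761226, q_14 = 11·132751360070713781 + 4145074306308070 = 1464410035084159661 → 41055714896426761226/1464410035084159661
APPEND 46: p_15 = 46·41055714896426761226 + 3721773178686865087 = 1892284658414317881483, q_15 = 46·1464410035084159661 + 132751360070713781 = 67495612973942058187 → 1892284658414317881483/67495612973942058187
APPEND 49: p_16 = 49·1892284658414317881483 + 41055714896426761226 = 92763003977198002953893, q_16 = 49·67495612973942058187 + 1464410035084159661 = 3308749445758245010824 → 92763003977198002953893/3308749445758245010824
APPEND 48: p_17 = 48·92763003977198002953893 + 1892284658414317881483 = 4454516475563918459668347, q_17 = 48·3308749445758245010824 + 67495612973942058187 = 158887469009369702577739 → 4454516475563918459668347/158887469009369702577739
APPEND 29: p_18 = 29·4454516475563918459668347 + 92763003977198002953893 = 129273740795330833333335956, q_18 = 29·158887469009369702577739 + 3308749445758245010824 = 4611045350717479619765255 → 129273740795330833333335956/4611045350717479619765255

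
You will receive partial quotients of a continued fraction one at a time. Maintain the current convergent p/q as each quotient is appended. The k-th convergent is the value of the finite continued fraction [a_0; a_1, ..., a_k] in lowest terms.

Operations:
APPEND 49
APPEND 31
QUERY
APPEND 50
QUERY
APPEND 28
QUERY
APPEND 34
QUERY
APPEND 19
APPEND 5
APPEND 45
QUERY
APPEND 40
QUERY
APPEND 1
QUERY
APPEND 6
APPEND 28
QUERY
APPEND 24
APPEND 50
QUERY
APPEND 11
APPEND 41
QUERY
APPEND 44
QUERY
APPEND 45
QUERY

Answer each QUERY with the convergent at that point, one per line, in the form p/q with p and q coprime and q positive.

APPEND 49: p_0 = 49·1 + 0 = 49, q_0 = 49·0 + 1 = 1 → 49/1
APPEND 31: p_1 = 31·49 + 1 = 1520, q_1 = 31·1 + 0 = 31 → 1520/31
APPEND 50: p_2 = 50·1520 + 49 = 76049, q_2 = 50·31 + 1 = 1551 → 76049/1551
APPEND 28: p_3 = 28·76049 + 1520 = 2130892, q_3 = 28·1551 + 31 = 43459 → 2130892/43459
APPEND 34: p_4 = 34·2130892 + 76049 = 72526377, q_4 = 34·43459 + 1551 = 1479157 → 72526377/1479157
APPEND 19: p_5 = 19·72526377 + 2130892 = 1380132055, q_5 = 19·1479157 + 43459 = 28147442 → 1380132055/28147442
APPEND 5: p_6 = 5·1380132055 + 72526377 = 6973186652, q_6 = 5·28147442 + 1479157 = 142216367 → 6973186652/142216367
APPEND 45: p_7 = 45·6973186652 + 1380132055 = 315173531395, q_7 = 45·142216367 + 28147442 = 6427883957 → 315173531395/6427883957
APPEND 40: p_8 = 40·315173531395 + 6973186652 = 12613914442452, q_8 = 40·6427883957 + 142216367 = 257257574647 → 12613914442452/257257574647
APPEND 1: p_9 = 1·12613914442452 + 315173531395 = 12929087973847, q_9 = 1·257257574647 + 6427883957 = 263685458604 → 12929087973847/263685458604
APPEND 6: p_10 = 6·12929087973847 + 12613914442452 = 90188442285534, q_10 = 6·263685458604 + 257257574647 = 1839370326271 → 90188442285534/1839370326271
APPEND 28: p_11 = 28·90188442285534 + 12929087973847 = 2538205471968799, q_11 = 28·1839370326271 + 263685458604 = 51766054594192 → 2538205471968799/51766054594192
APPEND 24: p_12 = 24·2538205471968799 + 90188442285534 = 61007119769536710, q_12 = 24·51766054594192 + 1839370326271 = 1244224680586879 → 61007119769536710/1244224680586879
APPEND 50: p_13 = 50·61007119769536710 + 2538205471968799 = 3052894193948804299, q_13 = 50·1244224680586879 + 51766054594192 = 62263000083938142 → 3052894193948804299/62263000083938142
APPEND 11: p_14 = 11·3052894193948804299 + 61007119769536710 = 33642843253206383999, q_14 = 11·62263000083938142 + 1244224680586879 = 686137225603906441 → 33642843253206383999/686137225603906441
APPEND 41: p_15 = 41·33642843253206383999 + 3052894193948804299 = 1382409467575410548258, q_15 = 41·686137225603906441 + 62263000083938142 = 28193889249844102223 → 1382409467575410548258/28193889249844102223
APPEND 44: p_16 = 44·1382409467575410548258 + 33642843253206383999 = 60859659416571270507351, q_16 = 44·28193889249844102223 + 686137225603906441 = 1241217264218744404253 → 60859659416571270507351/1241217264218744404253
APPEND 45: p_17 = 45·60859659416571270507351 + 1382409467575410548258 = 2740067083213282583379053, q_17 = 45·1241217264218744404253 + 28193889249844102223 = 55882970779093342293608 → 2740067083213282583379053/55882970779093342293608

1520/31
76049/1551
2130892/43459
72526377/1479157
315173531395/6427883957
12613914442452/257257574647
12929087973847/263685458604
2538205471968799/51766054594192
3052894193948804299/62263000083938142
1382409467575410548258/28193889249844102223
60859659416571270507351/1241217264218744404253
2740067083213282583379053/55882970779093342293608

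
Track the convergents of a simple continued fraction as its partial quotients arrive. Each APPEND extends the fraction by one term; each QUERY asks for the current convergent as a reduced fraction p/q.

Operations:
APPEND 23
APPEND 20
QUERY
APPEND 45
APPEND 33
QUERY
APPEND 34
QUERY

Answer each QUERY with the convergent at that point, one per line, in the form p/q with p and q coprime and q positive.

461/20
685805/29753
23338138/1012503

APPEND 23: p_0 = 23·1 + 0 = 23, q_0 = 23·0 + 1 = 1 → 23/1
APPEND 20: p_1 = 20·23 + 1 = 461, q_1 = 20·1 + 0 = 20 → 461/20
APPEND 45: p_2 = 45·461 + 23 = 20768, q_2 = 45·20 + 1 = 901 → 20768/901
APPEND 33: p_3 = 33·20768 + 461 = 685805, q_3 = 33·901 + 20 = 29753 → 685805/29753
APPEND 34: p_4 = 34·685805 + 20768 = 23338138, q_4 = 34·29753 + 901 = 1012503 → 23338138/1012503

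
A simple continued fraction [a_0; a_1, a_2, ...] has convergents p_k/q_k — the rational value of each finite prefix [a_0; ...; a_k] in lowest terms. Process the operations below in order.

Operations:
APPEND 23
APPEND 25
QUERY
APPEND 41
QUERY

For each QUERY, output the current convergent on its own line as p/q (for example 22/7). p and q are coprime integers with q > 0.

576/25
23639/1026

APPEND 23: p_0 = 23·1 + 0 = 23, q_0 = 23·0 + 1 = 1 → 23/1
APPEND 25: p_1 = 25·23 + 1 = 576, q_1 = 25·1 + 0 = 25 → 576/25
APPEND 41: p_2 = 41·576 + 23 = 23639, q_2 = 41·25 + 1 = 1026 → 23639/1026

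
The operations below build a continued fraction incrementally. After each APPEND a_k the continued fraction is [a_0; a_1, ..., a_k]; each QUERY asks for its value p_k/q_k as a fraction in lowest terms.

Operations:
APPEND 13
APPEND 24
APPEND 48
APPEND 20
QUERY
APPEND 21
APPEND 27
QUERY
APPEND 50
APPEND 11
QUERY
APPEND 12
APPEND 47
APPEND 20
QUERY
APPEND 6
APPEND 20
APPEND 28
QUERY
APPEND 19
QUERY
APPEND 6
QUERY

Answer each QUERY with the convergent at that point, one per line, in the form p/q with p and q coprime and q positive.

301053/23084
171404103/13142843
94513369403/7247051580
1077205760991036/82597475484007
3686219920627222179/282650233176017047
70169596452021152657/5380431234731125720
424703798632754138121/32565237641562771367

APPEND 13: p_0 = 13·1 + 0 = 13, q_0 = 13·0 + 1 = 1 → 13/1
APPEND 24: p_1 = 24·13 + 1 = 313, q_1 = 24·1 + 0 = 24 → 313/24
APPEND 48: p_2 = 48·313 + 13 = 15037, q_2 = 48·24 + 1 = 1153 → 15037/1153
APPEND 20: p_3 = 20·15037 + 313 = 301053, q_3 = 20·1153 + 24 = 23084 → 301053/23084
APPEND 21: p_4 = 21·301053 + 15037 = 6337150, q_4 = 21·23084 + 1153 = 485917 → 6337150/485917
APPEND 27: p_5 = 27·6337150 + 301053 = 171404103, q_5 = 27·485917 + 23084 = 13142843 → 171404103/13142843
APPEND 50: p_6 = 50·171404103 + 6337150 = 8576542300, q_6 = 50·13142843 + 485917 = 657628067 → 8576542300/657628067
APPEND 11: p_7 = 11·8576542300 + 171404103 = 94513369403, q_7 = 11·657628067 + 13142843 = 7247051580 → 94513369403/7247051580
APPEND 12: p_8 = 12·94513369403 + 8576542300 = 1142736975136, q_8 = 12·7247051580 + 657628067 = 87622247027 → 1142736975136/87622247027
APPEND 47: p_9 = 47·1142736975136 + 94513369403 = 53803151200795, q_9 = 47·87622247027 + 7247051580 = 4125492661849 → 53803151200795/4125492661849
APPEND 20: p_10 = 20·53803151200795 + 1142736975136 = 1077205760991036, q_10 = 20·4125492661849 + 87622247027 = 82597475484007 → 1077205760991036/82597475484007
APPEND 6: p_11 = 6·1077205760991036 + 53803151200795 = 6517037717147011, q_11 = 6·82597475484007 + 4125492661849 = 499710345565891 → 6517037717147011/499710345565891
APPEND 20: p_12 = 20·6517037717147011 + 1077205760991036 = 131417960103931256, q_12 = 20·499710345565891 + 82597475484007 = 10076804386801827 → 131417960103931256/10076804386801827
APPEND 28: p_13 = 28·131417960103931256 + 6517037717147011 = 3686219920627222179, q_13 = 28·10076804386801827 + 499710345565891 = 282650233176017047 → 3686219920627222179/282650233176017047
APPEND 19: p_14 = 19·3686219920627222179 + 131417960103931256 = 70169596452021152657, q_14 = 19·282650233176017047 + 10076804386801827 = 5380431234731125720 → 70169596452021152657/5380431234731125720
APPEND 6: p_15 = 6·70169596452021152657 + 3686219920627222179 = 424703798632754138121, q_15 = 6·5380431234731125720 + 282650233176017047 = 32565237641562771367 → 424703798632754138121/32565237641562771367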